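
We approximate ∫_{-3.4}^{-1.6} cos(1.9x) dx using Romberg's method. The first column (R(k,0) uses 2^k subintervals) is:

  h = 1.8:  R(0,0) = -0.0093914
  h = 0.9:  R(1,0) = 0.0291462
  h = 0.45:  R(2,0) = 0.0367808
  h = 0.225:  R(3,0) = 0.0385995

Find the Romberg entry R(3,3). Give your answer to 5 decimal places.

Richardson extrapolation on the trapezoidal column (denominator 4−1=3):
R(1,1) = 0.0291462 + (0.0291462 − (-0.0093914))/3 = 0.0419921
R(2,1) = (4·0.0367808 − 0.0291462) / 3 = 0.0393257
R(3,1) = 0.0385995 + (0.0385995 − 0.0367808)/3 = 0.0392057
R(2,2) = (16·0.0393257 − 0.0419921) / 15 = 0.0391479
R(3,2) = 0.0392057 + (0.0392057 − 0.0393257)/15 = 0.0391977
R(3,3) = (64·0.0391977 − 0.0391479) / 63 = 0.0391985

0.03920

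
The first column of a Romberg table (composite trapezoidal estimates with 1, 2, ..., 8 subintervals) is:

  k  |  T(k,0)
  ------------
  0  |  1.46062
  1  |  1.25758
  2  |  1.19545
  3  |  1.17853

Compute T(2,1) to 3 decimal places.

Richardson extrapolation on the trapezoidal column (denominator 4−1=3):
T(2,1) = (4·1.19545 − 1.25758) / 3 = 1.17474

1.175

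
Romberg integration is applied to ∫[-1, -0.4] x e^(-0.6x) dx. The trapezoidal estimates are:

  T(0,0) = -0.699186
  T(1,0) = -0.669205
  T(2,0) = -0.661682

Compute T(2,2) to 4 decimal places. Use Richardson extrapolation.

-0.6592

Richardson extrapolation on the trapezoidal column (denominator 4−1=3):
T(1,1) = -0.669205 + (-0.669205 − (-0.699186))/3 = -0.659211
T(2,1) = (4·(-0.661682) − (-0.669205)) / 3 = -0.659174
T(2,2) = -0.659174 + (-0.659174 − (-0.659211))/15 = -0.659172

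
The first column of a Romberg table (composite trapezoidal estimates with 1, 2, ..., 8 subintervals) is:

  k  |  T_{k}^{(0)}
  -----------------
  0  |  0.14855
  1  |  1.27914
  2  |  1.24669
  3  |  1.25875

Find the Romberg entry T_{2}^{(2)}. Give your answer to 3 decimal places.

T_{1}^{(1)} = 1.27914 + (1.27914 − 0.14855)/3 = 1.65600
T_{2}^{(1)} = (4·1.24669 − 1.27914) / 3 = 1.23587
T_{2}^{(2)} = 1.23587 + (1.23587 − 1.65600)/15 = 1.20786

1.208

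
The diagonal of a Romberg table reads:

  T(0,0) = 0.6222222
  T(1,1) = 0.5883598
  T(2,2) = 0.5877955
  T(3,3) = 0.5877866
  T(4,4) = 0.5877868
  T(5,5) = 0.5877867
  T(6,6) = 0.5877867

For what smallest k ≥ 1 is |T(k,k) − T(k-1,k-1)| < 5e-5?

k = 3

|T(1,1) − T(0,0)| = 0.0338624 ≥ 5e-5
|T(2,2) − T(1,1)| = 0.0005643 ≥ 5e-5
|T(3,3) − T(2,2)| = 0.0000089 < 5e-5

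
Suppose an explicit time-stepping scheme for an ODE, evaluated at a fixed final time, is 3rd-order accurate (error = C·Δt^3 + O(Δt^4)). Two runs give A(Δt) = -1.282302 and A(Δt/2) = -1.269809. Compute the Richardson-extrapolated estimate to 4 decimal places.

-1.2680

The leading error scales as Δt^3; refining by a factor of 2 reduces it by 2^3 = 8.
Extrapolated value = (8·A(Δt/2) − A(Δt)) / (8 − 1)
= (8·(-1.269809) − (-1.282302)) / 7
= -8.876170 / 7 = -1.268024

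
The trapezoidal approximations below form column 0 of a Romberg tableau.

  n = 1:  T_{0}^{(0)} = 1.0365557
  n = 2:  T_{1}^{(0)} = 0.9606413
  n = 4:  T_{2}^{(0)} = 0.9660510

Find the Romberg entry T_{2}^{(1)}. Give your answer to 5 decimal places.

0.96785

T_{2}^{(1)} = 0.9660510 + (0.9660510 − 0.9606413)/3 = 0.9678542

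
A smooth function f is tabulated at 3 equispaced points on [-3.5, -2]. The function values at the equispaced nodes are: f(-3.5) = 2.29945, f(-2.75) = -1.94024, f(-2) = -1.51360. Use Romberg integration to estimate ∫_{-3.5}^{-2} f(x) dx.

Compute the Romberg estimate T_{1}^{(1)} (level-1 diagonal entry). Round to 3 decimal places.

T_{0}^{(0)} (trapezoid, 1 panel, h=1.5000): 0.58939
T_{1}^{(0)} (trapezoid, 2 panels, h=0.7500): -1.16049
T_{1}^{(1)} = -1.16049 + (-1.16049 − 0.58939)/3 = -1.74378

-1.744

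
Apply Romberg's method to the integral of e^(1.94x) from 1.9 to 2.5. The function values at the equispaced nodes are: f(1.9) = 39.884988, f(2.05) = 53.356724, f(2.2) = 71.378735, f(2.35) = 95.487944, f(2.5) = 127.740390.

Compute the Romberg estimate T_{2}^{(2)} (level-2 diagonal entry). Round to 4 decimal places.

T_{0}^{(0)} (trapezoid, 1 panel, h=0.6000): 50.287613
T_{1}^{(0)} (trapezoid, 2 panels, h=0.3000): 46.557427
T_{2}^{(0)} (trapezoid, 4 panels, h=0.1500): 45.605414
T_{1}^{(1)} = 46.557427 + (46.557427 − 50.287613)/3 = 45.314032
T_{2}^{(1)} = 45.605414 + (45.605414 − 46.557427)/3 = 45.288076
T_{2}^{(2)} = 45.288076 + (45.288076 − 45.314032)/15 = 45.286346

45.2863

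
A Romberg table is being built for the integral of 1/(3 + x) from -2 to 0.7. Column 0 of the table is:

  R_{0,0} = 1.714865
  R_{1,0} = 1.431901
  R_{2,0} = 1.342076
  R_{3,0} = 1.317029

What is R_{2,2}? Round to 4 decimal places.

R_{1,1} = (4·1.431901 − 1.714865) / 3 = 1.337580
R_{2,1} = (4·1.342076 − 1.431901) / 3 = 1.312134
R_{2,2} = (16·1.312134 − 1.337580) / 15 = 1.310438
(Column j=1 coincides with Simpson's rule on the same nodes.)

1.3104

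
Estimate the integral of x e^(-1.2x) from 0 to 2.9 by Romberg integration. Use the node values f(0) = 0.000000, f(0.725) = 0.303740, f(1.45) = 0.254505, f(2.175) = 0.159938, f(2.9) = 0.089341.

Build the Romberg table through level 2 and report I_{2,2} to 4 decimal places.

0.5967

I_{0,0} (trapezoid, 1 panel, h=2.9000): 0.129544
I_{1,0} (trapezoid, 2 panels, h=1.4500): 0.433804
I_{2,0} (trapezoid, 4 panels, h=0.7250): 0.553069
I_{1,1} = 0.433804 + (0.433804 − 0.129544)/3 = 0.535224
I_{2,1} = 0.553069 + (0.553069 − 0.433804)/3 = 0.592824
I_{2,2} = 0.592824 + (0.592824 − 0.535224)/15 = 0.596664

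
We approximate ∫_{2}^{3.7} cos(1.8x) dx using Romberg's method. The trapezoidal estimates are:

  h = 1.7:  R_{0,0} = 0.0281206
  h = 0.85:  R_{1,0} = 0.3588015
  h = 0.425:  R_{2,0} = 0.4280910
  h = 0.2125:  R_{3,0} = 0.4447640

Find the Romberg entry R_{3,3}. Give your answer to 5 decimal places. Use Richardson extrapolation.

R_{1,1} = (4·0.3588015 − 0.0281206) / 3 = 0.4690285
R_{2,1} = (4·0.4280910 − 0.3588015) / 3 = 0.4511875
R_{3,1} = 0.4447640 + (0.4447640 − 0.4280910)/3 = 0.4503217
R_{2,2} = (16·0.4511875 − 0.4690285) / 15 = 0.4499981
R_{3,2} = 0.4503217 + (0.4503217 − 0.4511875)/15 = 0.4502640
R_{3,3} = (64·0.4502640 − 0.4499981) / 63 = 0.4502682

0.45027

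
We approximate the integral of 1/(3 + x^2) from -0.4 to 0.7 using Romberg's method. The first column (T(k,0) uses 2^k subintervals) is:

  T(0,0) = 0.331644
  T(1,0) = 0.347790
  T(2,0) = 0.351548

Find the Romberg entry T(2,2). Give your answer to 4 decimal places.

0.3528

T(1,1) = (4·0.347790 − 0.331644) / 3 = 0.353172
T(2,1) = (4·0.351548 − 0.347790) / 3 = 0.352801
T(2,2) = (16·0.352801 − 0.353172) / 15 = 0.352776
(Column j=1 coincides with Simpson's rule on the same nodes.)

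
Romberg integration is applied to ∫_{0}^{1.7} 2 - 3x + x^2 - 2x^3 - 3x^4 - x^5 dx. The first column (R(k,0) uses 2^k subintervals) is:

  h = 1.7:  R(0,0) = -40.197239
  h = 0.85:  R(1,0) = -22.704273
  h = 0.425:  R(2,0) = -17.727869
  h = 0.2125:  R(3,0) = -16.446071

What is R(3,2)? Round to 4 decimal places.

R(2,1) = -17.727869 + (-17.727869 − (-22.704273))/3 = -16.069068
R(3,1) = -16.446071 + (-16.446071 − (-17.727869))/3 = -16.018805
R(3,2) = (16·(-16.018805) − (-16.069068)) / 15 = -16.015454

-16.0155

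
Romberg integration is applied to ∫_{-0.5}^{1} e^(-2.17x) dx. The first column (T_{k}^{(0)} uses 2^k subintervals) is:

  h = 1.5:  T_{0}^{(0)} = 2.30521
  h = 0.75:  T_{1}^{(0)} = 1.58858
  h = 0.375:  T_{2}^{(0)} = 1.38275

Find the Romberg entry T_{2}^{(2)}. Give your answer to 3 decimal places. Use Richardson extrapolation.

1.312

Richardson extrapolation on the trapezoidal column (denominator 4−1=3):
T_{1}^{(1)} = 1.58858 + (1.58858 − 2.30521)/3 = 1.34970
T_{2}^{(1)} = 1.38275 + (1.38275 − 1.58858)/3 = 1.31414
T_{2}^{(2)} = 1.31414 + (1.31414 − 1.34970)/15 = 1.31177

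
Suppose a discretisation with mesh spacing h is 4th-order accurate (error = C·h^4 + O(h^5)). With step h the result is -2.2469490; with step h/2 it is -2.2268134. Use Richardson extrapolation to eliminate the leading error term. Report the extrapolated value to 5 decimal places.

The leading error scales as h^4; refining by a factor of 2 reduces it by 2^4 = 16.
Extrapolated value = (16·A(h/2) − A(h)) / (16 − 1)
= (16·(-2.2268134) − (-2.2469490)) / 15
= -33.3820654 / 15 = -2.2254710

-2.22547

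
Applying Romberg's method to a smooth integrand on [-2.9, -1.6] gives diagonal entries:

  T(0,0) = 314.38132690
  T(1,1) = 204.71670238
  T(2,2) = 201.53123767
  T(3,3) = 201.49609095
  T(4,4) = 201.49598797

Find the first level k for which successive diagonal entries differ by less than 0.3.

k = 3

|T(1,1) − T(0,0)| = 109.66462452 ≥ 0.3
|T(2,2) − T(1,1)| = 3.18546471 ≥ 0.3
|T(3,3) − T(2,2)| = 0.03514672 < 0.3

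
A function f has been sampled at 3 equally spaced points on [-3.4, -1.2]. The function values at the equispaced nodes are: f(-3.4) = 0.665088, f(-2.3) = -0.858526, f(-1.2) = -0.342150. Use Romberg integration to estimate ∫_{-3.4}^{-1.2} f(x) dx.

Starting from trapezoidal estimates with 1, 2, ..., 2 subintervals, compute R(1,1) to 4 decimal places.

-1.1408

R(0,0) (trapezoid, 1 panel, h=2.2000): 0.355232
R(1,0) (trapezoid, 2 panels, h=1.1000): -0.766763
R(1,1) = -0.766763 + (-0.766763 − 0.355232)/3 = -1.140761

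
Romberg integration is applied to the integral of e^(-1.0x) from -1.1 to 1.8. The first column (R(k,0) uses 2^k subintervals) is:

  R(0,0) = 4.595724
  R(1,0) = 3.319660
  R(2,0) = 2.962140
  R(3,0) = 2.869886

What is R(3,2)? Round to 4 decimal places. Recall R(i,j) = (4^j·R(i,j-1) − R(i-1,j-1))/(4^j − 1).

2.8389

Richardson extrapolation on the trapezoidal column (denominator 4−1=3):
R(2,1) = (4·2.962140 − 3.319660) / 3 = 2.842967
R(3,1) = (4·2.869886 − 2.962140) / 3 = 2.839135
R(3,2) = (16·2.839135 − 2.842967) / 15 = 2.838880
(Column j=1 coincides with Simpson's rule on the same nodes.)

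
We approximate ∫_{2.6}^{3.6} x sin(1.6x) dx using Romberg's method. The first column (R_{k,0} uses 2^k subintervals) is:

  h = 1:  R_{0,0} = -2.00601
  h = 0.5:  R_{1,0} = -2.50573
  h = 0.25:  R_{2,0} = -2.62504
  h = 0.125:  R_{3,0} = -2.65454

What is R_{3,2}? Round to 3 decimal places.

-2.664

R_{2,1} = -2.62504 + (-2.62504 − (-2.50573))/3 = -2.66481
R_{3,1} = (4·(-2.65454) − (-2.62504)) / 3 = -2.66437
R_{3,2} = (16·(-2.66437) − (-2.66481)) / 15 = -2.66434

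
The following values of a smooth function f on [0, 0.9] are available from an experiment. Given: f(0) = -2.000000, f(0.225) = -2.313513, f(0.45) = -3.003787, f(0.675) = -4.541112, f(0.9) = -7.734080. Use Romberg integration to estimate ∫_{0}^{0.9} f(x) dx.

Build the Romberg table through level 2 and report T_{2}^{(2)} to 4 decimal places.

T_{0}^{(0)} (trapezoid, 1 panel, h=0.9000): -4.380336
T_{1}^{(0)} (trapezoid, 2 panels, h=0.4500): -3.541872
T_{2}^{(0)} (trapezoid, 4 panels, h=0.2250): -3.313227
T_{1}^{(1)} = -3.541872 + (-3.541872 − (-4.380336))/3 = -3.262384
T_{2}^{(1)} = -3.313227 + (-3.313227 − (-3.541872))/3 = -3.237012
T_{2}^{(2)} = -3.237012 + (-3.237012 − (-3.262384))/15 = -3.235321

-3.2353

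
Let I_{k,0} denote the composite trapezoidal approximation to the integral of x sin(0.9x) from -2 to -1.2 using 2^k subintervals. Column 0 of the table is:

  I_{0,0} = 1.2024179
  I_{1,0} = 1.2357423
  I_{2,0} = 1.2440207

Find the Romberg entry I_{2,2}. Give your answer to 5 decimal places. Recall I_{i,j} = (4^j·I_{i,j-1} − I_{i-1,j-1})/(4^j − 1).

1.24678

I_{1,1} = 1.2357423 + (1.2357423 − 1.2024179)/3 = 1.2468504
I_{2,1} = (4·1.2440207 − 1.2357423) / 3 = 1.2467802
I_{2,2} = (16·1.2467802 − 1.2468504) / 15 = 1.2467755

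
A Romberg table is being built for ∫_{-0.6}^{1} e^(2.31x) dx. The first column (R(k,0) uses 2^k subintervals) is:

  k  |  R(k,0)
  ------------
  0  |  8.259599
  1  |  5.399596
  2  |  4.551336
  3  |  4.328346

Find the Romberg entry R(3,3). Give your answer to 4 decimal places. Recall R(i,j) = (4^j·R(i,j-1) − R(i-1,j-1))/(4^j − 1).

4.2530

R(1,1) = (4·5.399596 − 8.259599) / 3 = 4.446262
R(2,1) = (4·4.551336 − 5.399596) / 3 = 4.268583
R(3,1) = 4.328346 + (4.328346 − 4.551336)/3 = 4.254016
R(2,2) = 4.268583 + (4.268583 − 4.446262)/15 = 4.256738
R(3,2) = 4.254016 + (4.254016 − 4.268583)/15 = 4.253045
R(3,3) = (64·4.253045 − 4.256738) / 63 = 4.252986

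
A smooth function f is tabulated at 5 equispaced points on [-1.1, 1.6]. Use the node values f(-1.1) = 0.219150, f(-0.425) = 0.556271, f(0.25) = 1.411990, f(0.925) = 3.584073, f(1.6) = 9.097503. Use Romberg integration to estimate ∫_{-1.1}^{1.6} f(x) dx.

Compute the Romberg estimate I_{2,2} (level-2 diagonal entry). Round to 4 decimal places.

I_{0,0} (trapezoid, 1 panel, h=2.7000): 12.577482
I_{1,0} (trapezoid, 2 panels, h=1.3500): 8.194927
I_{2,0} (trapezoid, 4 panels, h=0.6750): 6.892196
I_{1,1} = 8.194927 + (8.194927 − 12.577482)/3 = 6.734075
I_{2,1} = 6.892196 + (6.892196 − 8.194927)/3 = 6.457952
I_{2,2} = 6.457952 + (6.457952 − 6.734075)/15 = 6.439544

6.4395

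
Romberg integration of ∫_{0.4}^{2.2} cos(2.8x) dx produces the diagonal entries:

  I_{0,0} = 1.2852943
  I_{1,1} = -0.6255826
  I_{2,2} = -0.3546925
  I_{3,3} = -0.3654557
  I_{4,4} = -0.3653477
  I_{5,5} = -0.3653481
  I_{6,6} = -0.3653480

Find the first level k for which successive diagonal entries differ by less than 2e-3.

|I_{1,1} − I_{0,0}| = 1.9108769 ≥ 2e-3
|I_{2,2} − I_{1,1}| = 0.2708901 ≥ 2e-3
|I_{3,3} − I_{2,2}| = 0.0107632 ≥ 2e-3
|I_{4,4} − I_{3,3}| = 0.0001080 < 2e-3

k = 4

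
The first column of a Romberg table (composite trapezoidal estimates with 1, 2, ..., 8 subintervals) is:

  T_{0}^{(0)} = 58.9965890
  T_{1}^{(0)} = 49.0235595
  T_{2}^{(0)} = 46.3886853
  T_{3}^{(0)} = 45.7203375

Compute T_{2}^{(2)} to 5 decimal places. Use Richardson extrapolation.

45.49781

Richardson extrapolation on the trapezoidal column (denominator 4−1=3):
T_{1}^{(1)} = 49.0235595 + (49.0235595 − 58.9965890)/3 = 45.6992163
T_{2}^{(1)} = (4·46.3886853 − 49.0235595) / 3 = 45.5103939
T_{2}^{(2)} = 45.5103939 + (45.5103939 − 45.6992163)/15 = 45.4978057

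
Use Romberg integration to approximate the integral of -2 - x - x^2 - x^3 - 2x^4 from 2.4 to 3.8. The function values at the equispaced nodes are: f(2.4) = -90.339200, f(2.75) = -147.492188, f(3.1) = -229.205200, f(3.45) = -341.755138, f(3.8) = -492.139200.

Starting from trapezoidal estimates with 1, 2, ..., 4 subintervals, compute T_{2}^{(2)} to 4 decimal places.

T_{0}^{(0)} (trapezoid, 1 panel, h=1.4000): -407.734880
T_{1}^{(0)} (trapezoid, 2 panels, h=0.7000): -364.311080
T_{2}^{(0)} (trapezoid, 4 panels, h=0.3500): -353.392104
T_{1}^{(1)} = -364.311080 + (-364.311080 − (-407.734880))/3 = -349.836480
T_{2}^{(1)} = -353.392104 + (-353.392104 − (-364.311080))/3 = -349.752445
T_{2}^{(2)} = -349.752445 + (-349.752445 − (-349.836480))/15 = -349.746843

-349.7468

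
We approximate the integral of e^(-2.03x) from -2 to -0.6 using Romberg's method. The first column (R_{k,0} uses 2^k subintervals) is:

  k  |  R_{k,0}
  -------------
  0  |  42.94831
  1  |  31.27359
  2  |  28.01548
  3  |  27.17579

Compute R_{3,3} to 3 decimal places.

Richardson extrapolation on the trapezoidal column (denominator 4−1=3):
R_{1,1} = 31.27359 + (31.27359 − 42.94831)/3 = 27.38202
R_{2,1} = (4·28.01548 − 31.27359) / 3 = 26.92944
R_{3,1} = 27.17579 + (27.17579 − 28.01548)/3 = 26.89589
R_{2,2} = (16·26.92944 − 27.38202) / 15 = 26.89927
R_{3,2} = (16·26.89589 − 26.92944) / 15 = 26.89365
R_{3,3} = 26.89365 + (26.89365 − 26.89927)/63 = 26.89356

26.894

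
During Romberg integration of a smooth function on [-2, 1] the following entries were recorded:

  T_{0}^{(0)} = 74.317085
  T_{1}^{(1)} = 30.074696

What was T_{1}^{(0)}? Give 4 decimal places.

From T_{1}^{(1)} = (4·T_{1}^{(0)} − T_{0}^{(0)})/3, solve for T_{1}^{(0)}:
4·T_{1}^{(0)} = 3·30.074696 + 74.317085 = 164.541173
T_{1}^{(0)} = 41.135293

41.1353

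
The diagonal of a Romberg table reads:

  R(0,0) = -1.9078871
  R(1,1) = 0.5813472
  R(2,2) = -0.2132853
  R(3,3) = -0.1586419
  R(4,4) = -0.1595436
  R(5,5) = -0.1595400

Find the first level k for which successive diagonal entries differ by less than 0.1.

|R(1,1) − R(0,0)| = 2.4892343 ≥ 0.1
|R(2,2) − R(1,1)| = 0.7946325 ≥ 0.1
|R(3,3) − R(2,2)| = 0.0546434 < 0.1

k = 3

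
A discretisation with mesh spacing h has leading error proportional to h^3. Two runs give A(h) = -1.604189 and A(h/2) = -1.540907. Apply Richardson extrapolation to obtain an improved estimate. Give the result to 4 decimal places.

-1.5319

The leading error scales as h^3; refining by a factor of 2 reduces it by 2^3 = 8.
Extrapolated value = (8·A(h/2) − A(h)) / (8 − 1)
= (8·(-1.540907) − (-1.604189)) / 7
= -10.723067 / 7 = -1.531867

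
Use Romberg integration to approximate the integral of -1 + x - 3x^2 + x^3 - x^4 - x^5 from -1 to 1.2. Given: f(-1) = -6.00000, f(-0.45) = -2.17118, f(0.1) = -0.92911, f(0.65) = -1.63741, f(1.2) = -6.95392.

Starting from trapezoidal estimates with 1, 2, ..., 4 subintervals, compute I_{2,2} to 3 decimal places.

-5.468

I_{0,0} (trapezoid, 1 panel, h=2.2000): -14.24931
I_{1,0} (trapezoid, 2 panels, h=1.1000): -8.14668
I_{2,0} (trapezoid, 4 panels, h=0.5500): -6.16806
I_{1,1} = -8.14668 + (-8.14668 − (-14.24931))/3 = -6.11247
I_{2,1} = -6.16806 + (-6.16806 − (-8.14668))/3 = -5.50852
I_{2,2} = -5.50852 + (-5.50852 − (-6.11247))/15 = -5.46826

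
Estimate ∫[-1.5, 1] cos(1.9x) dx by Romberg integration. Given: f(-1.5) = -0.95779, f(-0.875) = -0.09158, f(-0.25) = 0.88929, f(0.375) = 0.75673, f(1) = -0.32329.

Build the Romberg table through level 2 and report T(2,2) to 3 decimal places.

T(0,0) (trapezoid, 1 panel, h=2.5000): -1.60135
T(1,0) (trapezoid, 2 panels, h=1.2500): 0.31094
T(2,0) (trapezoid, 4 panels, h=0.6250): 0.57119
T(1,1) = 0.31094 + (0.31094 − (-1.60135))/3 = 0.94837
T(2,1) = 0.57119 + (0.57119 − 0.31094)/3 = 0.65794
T(2,2) = 0.65794 + (0.65794 − 0.94837)/15 = 0.63858

0.639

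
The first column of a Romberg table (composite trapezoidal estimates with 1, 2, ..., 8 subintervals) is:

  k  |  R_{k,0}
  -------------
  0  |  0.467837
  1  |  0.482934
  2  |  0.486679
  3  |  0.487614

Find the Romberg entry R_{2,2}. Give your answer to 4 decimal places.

0.4879

Richardson extrapolation on the trapezoidal column (denominator 4−1=3):
R_{1,1} = 0.482934 + (0.482934 − 0.467837)/3 = 0.487966
R_{2,1} = (4·0.486679 − 0.482934) / 3 = 0.487927
R_{2,2} = (16·0.487927 − 0.487966) / 15 = 0.487924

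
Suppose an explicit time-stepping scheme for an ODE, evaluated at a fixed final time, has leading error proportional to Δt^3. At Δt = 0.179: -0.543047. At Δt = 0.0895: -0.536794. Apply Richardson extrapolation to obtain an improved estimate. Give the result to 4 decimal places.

-0.5359

The leading error scales as Δt^3; refining by a factor of 2 reduces it by 2^3 = 8.
Extrapolated value = (8·A(Δt/2) − A(Δt)) / (8 − 1)
= (8·(-0.536794) − (-0.543047)) / 7
= -3.751305 / 7 = -0.535901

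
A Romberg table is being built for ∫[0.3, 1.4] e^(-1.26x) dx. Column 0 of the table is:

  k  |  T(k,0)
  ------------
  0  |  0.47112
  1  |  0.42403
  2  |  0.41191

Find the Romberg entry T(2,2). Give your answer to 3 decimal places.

0.408

T(1,1) = 0.42403 + (0.42403 − 0.47112)/3 = 0.40833
T(2,1) = 0.41191 + (0.41191 − 0.42403)/3 = 0.40787
T(2,2) = 0.40787 + (0.40787 − 0.40833)/15 = 0.40784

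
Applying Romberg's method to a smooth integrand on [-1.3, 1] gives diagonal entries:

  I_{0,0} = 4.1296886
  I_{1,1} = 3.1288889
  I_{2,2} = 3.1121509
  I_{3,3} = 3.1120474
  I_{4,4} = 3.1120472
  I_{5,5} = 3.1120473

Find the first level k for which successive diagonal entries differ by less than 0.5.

k = 2

|I_{1,1} − I_{0,0}| = 1.0007997 ≥ 0.5
|I_{2,2} − I_{1,1}| = 0.0167380 < 0.5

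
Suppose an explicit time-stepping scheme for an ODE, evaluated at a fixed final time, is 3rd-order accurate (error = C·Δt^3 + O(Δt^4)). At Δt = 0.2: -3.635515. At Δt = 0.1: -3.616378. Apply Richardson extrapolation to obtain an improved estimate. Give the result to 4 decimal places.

-3.6136

The leading error scales as Δt^3; refining by a factor of 2 reduces it by 2^3 = 8.
Extrapolated value = (8·A(Δt/2) − A(Δt)) / (8 − 1)
= (8·(-3.616378) − (-3.635515)) / 7
= -25.295509 / 7 = -3.613644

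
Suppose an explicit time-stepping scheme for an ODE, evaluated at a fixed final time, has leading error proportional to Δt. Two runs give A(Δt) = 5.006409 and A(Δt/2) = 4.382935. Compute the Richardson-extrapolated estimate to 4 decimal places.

Extrapolated value = (2·A(Δt/2) − A(Δt)) / (2 − 1)
= (2·4.382935 − 5.006409) / 1
= 3.759461 / 1 = 3.759461

3.7595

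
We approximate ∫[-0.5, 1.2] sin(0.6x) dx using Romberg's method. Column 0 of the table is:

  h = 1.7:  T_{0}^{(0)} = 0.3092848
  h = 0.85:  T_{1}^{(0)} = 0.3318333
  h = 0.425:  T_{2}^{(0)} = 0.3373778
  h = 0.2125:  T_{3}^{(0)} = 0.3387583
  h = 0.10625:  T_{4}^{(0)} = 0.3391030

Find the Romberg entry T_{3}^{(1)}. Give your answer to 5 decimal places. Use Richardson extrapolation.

T_{3}^{(1)} = 0.3387583 + (0.3387583 − 0.3373778)/3 = 0.3392185

0.33922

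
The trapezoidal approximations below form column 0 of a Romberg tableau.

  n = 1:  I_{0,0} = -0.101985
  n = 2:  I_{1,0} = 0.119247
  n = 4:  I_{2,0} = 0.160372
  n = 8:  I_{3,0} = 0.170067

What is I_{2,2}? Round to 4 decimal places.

I_{1,1} = 0.119247 + (0.119247 − (-0.101985))/3 = 0.192991
I_{2,1} = 0.160372 + (0.160372 − 0.119247)/3 = 0.174080
I_{2,2} = (16·0.174080 − 0.192991) / 15 = 0.172819

0.1728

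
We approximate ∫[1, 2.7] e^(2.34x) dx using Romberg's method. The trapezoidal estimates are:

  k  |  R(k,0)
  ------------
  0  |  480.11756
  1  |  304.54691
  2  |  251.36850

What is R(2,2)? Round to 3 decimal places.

Richardson extrapolation on the trapezoidal column (denominator 4−1=3):
R(1,1) = 304.54691 + (304.54691 − 480.11756)/3 = 246.02336
R(2,1) = (4·251.36850 − 304.54691) / 3 = 233.64236
R(2,2) = 233.64236 + (233.64236 − 246.02336)/15 = 232.81696

232.817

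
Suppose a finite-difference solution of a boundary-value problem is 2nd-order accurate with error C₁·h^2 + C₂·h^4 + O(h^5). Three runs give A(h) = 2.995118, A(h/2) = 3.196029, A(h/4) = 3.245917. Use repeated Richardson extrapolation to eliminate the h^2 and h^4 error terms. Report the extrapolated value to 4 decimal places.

3.2625

First eliminate the h^2 term (factor 2^2 = 4):
  B₁ = (4·3.196029 − 2.995118)/3 = 3.262999
  B₂ = (4·3.245917 − 3.196029)/3 = 3.262546
Then eliminate the h^4 term (factor 2^4 = 16):
  (16·3.262546 − 3.262999)/15 = 3.262516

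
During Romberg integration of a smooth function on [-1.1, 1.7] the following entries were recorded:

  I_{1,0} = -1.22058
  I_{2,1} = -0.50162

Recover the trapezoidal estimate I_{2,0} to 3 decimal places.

From I_{2,1} = (4·I_{2,0} − I_{1,0})/3, solve for I_{2,0}:
4·I_{2,0} = 3·(-0.50162) + (-1.22058) = -2.72544
I_{2,0} = -0.68136

-0.681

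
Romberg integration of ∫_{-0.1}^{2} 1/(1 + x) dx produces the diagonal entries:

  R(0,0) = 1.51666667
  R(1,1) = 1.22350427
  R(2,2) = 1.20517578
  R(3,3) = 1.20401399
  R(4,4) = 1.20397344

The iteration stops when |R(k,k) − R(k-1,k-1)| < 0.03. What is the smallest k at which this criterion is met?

k = 2

|R(1,1) − R(0,0)| = 0.29316240 ≥ 0.03
|R(2,2) − R(1,1)| = 0.01832849 < 0.03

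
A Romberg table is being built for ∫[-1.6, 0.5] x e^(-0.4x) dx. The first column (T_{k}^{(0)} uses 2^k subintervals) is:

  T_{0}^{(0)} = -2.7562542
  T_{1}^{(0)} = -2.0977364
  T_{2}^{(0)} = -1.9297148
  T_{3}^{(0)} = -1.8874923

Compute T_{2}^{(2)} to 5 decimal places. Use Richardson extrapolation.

Richardson extrapolation on the trapezoidal column (denominator 4−1=3):
T_{1}^{(1)} = (4·(-2.0977364) − (-2.7562542)) / 3 = -1.8782305
T_{2}^{(1)} = (4·(-1.9297148) − (-2.0977364)) / 3 = -1.8737076
T_{2}^{(2)} = -1.8737076 + (-1.8737076 − (-1.8782305))/15 = -1.8734061

-1.87341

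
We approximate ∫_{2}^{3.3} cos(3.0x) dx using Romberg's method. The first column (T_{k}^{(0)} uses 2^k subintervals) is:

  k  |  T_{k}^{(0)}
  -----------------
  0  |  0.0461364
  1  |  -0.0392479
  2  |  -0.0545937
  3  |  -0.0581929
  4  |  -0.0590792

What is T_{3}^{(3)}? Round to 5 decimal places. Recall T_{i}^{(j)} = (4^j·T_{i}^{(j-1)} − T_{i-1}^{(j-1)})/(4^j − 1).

-0.05937

Richardson extrapolation on the trapezoidal column (denominator 4−1=3):
T_{1}^{(1)} = -0.0392479 + (-0.0392479 − 0.0461364)/3 = -0.0677093
T_{2}^{(1)} = -0.0545937 + (-0.0545937 − (-0.0392479))/3 = -0.0597090
T_{3}^{(1)} = (4·(-0.0581929) − (-0.0545937)) / 3 = -0.0593926
T_{2}^{(2)} = (16·(-0.0597090) − (-0.0677093)) / 15 = -0.0591756
T_{3}^{(2)} = -0.0593926 + (-0.0593926 − (-0.0597090))/15 = -0.0593715
T_{3}^{(3)} = (64·(-0.0593715) − (-0.0591756)) / 63 = -0.0593746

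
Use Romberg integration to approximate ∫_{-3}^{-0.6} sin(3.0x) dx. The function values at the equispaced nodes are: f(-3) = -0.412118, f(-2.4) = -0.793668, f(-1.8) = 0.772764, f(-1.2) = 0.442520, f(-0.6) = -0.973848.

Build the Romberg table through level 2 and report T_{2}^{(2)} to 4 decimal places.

T_{0}^{(0)} (trapezoid, 1 panel, h=2.4000): -1.663159
T_{1}^{(0)} (trapezoid, 2 panels, h=1.2000): 0.095737
T_{2}^{(0)} (trapezoid, 4 panels, h=0.6000): -0.162820
T_{1}^{(1)} = 0.095737 + (0.095737 − (-1.663159))/3 = 0.682036
T_{2}^{(1)} = -0.162820 + (-0.162820 − 0.095737)/3 = -0.249006
T_{2}^{(2)} = -0.249006 + (-0.249006 − 0.682036)/15 = -0.311075

-0.3111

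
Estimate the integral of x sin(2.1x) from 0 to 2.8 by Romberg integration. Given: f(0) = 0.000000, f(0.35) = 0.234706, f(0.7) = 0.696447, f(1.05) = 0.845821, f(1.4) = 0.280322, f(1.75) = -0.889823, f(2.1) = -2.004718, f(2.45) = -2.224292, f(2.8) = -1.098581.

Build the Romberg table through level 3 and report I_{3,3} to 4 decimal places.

I_{0,0} (trapezoid, 1 panel, h=2.8000): -1.538013
I_{1,0} (trapezoid, 2 panels, h=1.4000): -0.376556
I_{2,0} (trapezoid, 4 panels, h=0.7000): -1.104068
I_{3,0} (trapezoid, 8 panels, h=0.3500): -1.263790
I_{1,1} = -0.376556 + (-0.376556 − (-1.538013))/3 = 0.010596
I_{2,1} = -1.104068 + (-1.104068 − (-0.376556))/3 = -1.346572
I_{3,1} = -1.263790 + (-1.263790 − (-1.104068))/3 = -1.317031
I_{2,2} = -1.346572 + (-1.346572 − 0.010596)/15 = -1.437050
I_{3,2} = -1.317031 + (-1.317031 − (-1.346572))/15 = -1.315062
I_{3,3} = -1.315062 + (-1.315062 − (-1.437050))/63 = -1.313126

-1.3131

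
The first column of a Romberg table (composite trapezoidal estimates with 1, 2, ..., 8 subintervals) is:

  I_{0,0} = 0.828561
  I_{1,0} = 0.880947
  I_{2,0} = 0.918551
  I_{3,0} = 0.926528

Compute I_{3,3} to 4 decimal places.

I_{1,1} = 0.880947 + (0.880947 − 0.828561)/3 = 0.898409
I_{2,1} = (4·0.918551 − 0.880947) / 3 = 0.931086
I_{3,1} = 0.926528 + (0.926528 − 0.918551)/3 = 0.929187
I_{2,2} = (16·0.931086 − 0.898409) / 15 = 0.933264
I_{3,2} = 0.929187 + (0.929187 − 0.931086)/15 = 0.929060
I_{3,3} = (64·0.929060 − 0.933264) / 63 = 0.928993
(Column j=1 coincides with Simpson's rule on the same nodes.)

0.9290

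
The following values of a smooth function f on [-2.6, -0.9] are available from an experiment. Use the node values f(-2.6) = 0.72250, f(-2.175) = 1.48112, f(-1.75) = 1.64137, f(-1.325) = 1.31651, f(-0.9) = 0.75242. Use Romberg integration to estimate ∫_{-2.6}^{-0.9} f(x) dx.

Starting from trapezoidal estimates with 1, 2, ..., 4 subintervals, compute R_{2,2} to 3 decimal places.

R_{0,0} (trapezoid, 1 panel, h=1.7000): 1.25368
R_{1,0} (trapezoid, 2 panels, h=0.8500): 2.02201
R_{2,0} (trapezoid, 4 panels, h=0.4250): 2.20000
R_{1,1} = 2.02201 + (2.02201 − 1.25368)/3 = 2.27812
R_{2,1} = 2.20000 + (2.20000 − 2.02201)/3 = 2.25933
R_{2,2} = 2.25933 + (2.25933 − 2.27812)/15 = 2.25808

2.258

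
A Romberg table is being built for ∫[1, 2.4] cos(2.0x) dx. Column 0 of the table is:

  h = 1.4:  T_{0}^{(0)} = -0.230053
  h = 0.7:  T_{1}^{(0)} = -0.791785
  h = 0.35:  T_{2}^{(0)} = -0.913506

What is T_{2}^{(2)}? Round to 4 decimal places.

Richardson extrapolation on the trapezoidal column (denominator 4−1=3):
T_{1}^{(1)} = -0.791785 + (-0.791785 − (-0.230053))/3 = -0.979029
T_{2}^{(1)} = (4·(-0.913506) − (-0.791785)) / 3 = -0.954080
T_{2}^{(2)} = -0.954080 + (-0.954080 − (-0.979029))/15 = -0.952417
(Column j=1 coincides with Simpson's rule on the same nodes.)

-0.9524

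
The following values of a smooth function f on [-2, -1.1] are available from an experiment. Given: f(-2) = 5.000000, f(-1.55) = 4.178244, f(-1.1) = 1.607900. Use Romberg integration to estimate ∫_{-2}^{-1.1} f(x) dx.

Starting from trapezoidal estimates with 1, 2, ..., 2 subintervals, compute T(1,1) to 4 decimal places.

T(0,0) (trapezoid, 1 panel, h=0.9000): 2.973555
T(1,0) (trapezoid, 2 panels, h=0.4500): 3.366987
T(1,1) = 3.366987 + (3.366987 − 2.973555)/3 = 3.498131

3.4981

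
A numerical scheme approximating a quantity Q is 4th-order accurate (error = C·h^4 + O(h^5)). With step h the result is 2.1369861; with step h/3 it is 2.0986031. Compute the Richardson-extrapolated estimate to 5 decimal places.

2.09812

Extrapolated value = (81·A(h/3) − A(h)) / (81 − 1)
= (81·2.0986031 − 2.1369861) / 80
= 167.8498650 / 80 = 2.0981233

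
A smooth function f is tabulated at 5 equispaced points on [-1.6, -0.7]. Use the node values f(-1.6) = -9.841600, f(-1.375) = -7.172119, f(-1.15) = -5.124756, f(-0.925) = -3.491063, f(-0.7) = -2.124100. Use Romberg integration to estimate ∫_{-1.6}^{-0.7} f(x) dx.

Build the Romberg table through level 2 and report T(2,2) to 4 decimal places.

T(0,0) (trapezoid, 1 panel, h=0.9000): -5.384565
T(1,0) (trapezoid, 2 panels, h=0.4500): -4.998423
T(2,0) (trapezoid, 4 panels, h=0.2250): -4.898427
T(1,1) = -4.998423 + (-4.998423 − (-5.384565))/3 = -4.869709
T(2,1) = -4.898427 + (-4.898427 − (-4.998423))/3 = -4.865095
T(2,2) = -4.865095 + (-4.865095 − (-4.869709))/15 = -4.864787

-4.8648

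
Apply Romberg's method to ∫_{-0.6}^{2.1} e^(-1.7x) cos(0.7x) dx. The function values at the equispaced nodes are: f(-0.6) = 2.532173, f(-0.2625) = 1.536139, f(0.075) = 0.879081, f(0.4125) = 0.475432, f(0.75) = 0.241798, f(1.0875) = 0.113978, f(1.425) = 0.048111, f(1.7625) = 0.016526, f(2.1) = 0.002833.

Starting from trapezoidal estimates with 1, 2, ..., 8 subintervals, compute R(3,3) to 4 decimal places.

R(0,0) (trapezoid, 1 panel, h=2.7000): 3.422258
R(1,0) (trapezoid, 2 panels, h=1.3500): 2.037556
R(2,0) (trapezoid, 4 panels, h=0.6750): 1.644633
R(3,0) (trapezoid, 8 panels, h=0.3375): 1.545267
R(1,1) = 2.037556 + (2.037556 − 3.422258)/3 = 1.575989
R(2,1) = 1.644633 + (1.644633 − 2.037556)/3 = 1.513659
R(3,1) = 1.545267 + (1.545267 − 1.644633)/3 = 1.512145
R(2,2) = 1.513659 + (1.513659 − 1.575989)/15 = 1.509504
R(3,2) = 1.512145 + (1.512145 − 1.513659)/15 = 1.512044
R(3,3) = 1.512044 + (1.512044 − 1.509504)/63 = 1.512084

1.5121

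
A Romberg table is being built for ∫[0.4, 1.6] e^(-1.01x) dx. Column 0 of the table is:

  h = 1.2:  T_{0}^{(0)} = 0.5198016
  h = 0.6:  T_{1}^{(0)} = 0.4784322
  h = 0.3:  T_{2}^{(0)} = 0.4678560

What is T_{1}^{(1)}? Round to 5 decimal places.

Richardson extrapolation on the trapezoidal column (denominator 4−1=3):
T_{1}^{(1)} = (4·0.4784322 − 0.5198016) / 3 = 0.4646424
(Column j=1 coincides with Simpson's rule on the same nodes.)

0.46464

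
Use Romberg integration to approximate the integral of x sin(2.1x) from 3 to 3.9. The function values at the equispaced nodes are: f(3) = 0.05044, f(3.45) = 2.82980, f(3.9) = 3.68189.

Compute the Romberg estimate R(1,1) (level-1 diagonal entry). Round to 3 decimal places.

2.258

R(0,0) (trapezoid, 1 panel, h=0.9000): 1.67955
R(1,0) (trapezoid, 2 panels, h=0.4500): 2.11318
R(1,1) = 2.11318 + (2.11318 − 1.67955)/3 = 2.25772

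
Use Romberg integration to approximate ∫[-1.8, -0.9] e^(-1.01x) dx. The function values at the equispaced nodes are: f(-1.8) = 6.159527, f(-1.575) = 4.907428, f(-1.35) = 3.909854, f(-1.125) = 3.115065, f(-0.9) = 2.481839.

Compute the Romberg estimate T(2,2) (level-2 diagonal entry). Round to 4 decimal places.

3.6413

T(0,0) (trapezoid, 1 panel, h=0.9000): 3.888615
T(1,0) (trapezoid, 2 panels, h=0.4500): 3.703742
T(2,0) (trapezoid, 4 panels, h=0.2250): 3.656932
T(1,1) = 3.703742 + (3.703742 − 3.888615)/3 = 3.642118
T(2,1) = 3.656932 + (3.656932 − 3.703742)/3 = 3.641329
T(2,2) = 3.641329 + (3.641329 − 3.642118)/15 = 3.641276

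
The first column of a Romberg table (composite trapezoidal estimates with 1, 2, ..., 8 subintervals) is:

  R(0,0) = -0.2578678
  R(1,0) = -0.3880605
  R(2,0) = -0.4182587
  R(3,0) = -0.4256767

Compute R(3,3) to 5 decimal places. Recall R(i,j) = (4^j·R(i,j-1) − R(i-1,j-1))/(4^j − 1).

-0.42814

Richardson extrapolation on the trapezoidal column (denominator 4−1=3):
R(1,1) = -0.3880605 + (-0.3880605 − (-0.2578678))/3 = -0.4314581
R(2,1) = -0.4182587 + (-0.4182587 − (-0.3880605))/3 = -0.4283248
R(3,1) = -0.4256767 + (-0.4256767 − (-0.4182587))/3 = -0.4281494
R(2,2) = (16·(-0.4283248) − (-0.4314581)) / 15 = -0.4281159
R(3,2) = -0.4281494 + (-0.4281494 − (-0.4283248))/15 = -0.4281377
R(3,3) = (64·(-0.4281377) − (-0.4281159)) / 63 = -0.4281380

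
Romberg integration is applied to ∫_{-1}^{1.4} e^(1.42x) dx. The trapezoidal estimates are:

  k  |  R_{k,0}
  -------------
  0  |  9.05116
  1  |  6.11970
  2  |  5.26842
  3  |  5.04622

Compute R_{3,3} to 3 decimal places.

4.971

R_{1,1} = 6.11970 + (6.11970 − 9.05116)/3 = 5.14255
R_{2,1} = 5.26842 + (5.26842 − 6.11970)/3 = 4.98466
R_{3,1} = (4·5.04622 − 5.26842) / 3 = 4.97215
R_{2,2} = 4.98466 + (4.98466 − 5.14255)/15 = 4.97413
R_{3,2} = (16·4.97215 − 4.98466) / 15 = 4.97132
R_{3,3} = 4.97132 + (4.97132 − 4.97413)/63 = 4.97128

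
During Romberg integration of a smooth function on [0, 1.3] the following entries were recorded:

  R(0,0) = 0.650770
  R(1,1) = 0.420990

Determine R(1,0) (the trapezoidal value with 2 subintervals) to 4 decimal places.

From R(1,1) = (4·R(1,0) − R(0,0))/3, solve for R(1,0):
4·R(1,0) = 3·0.420990 + 0.650770 = 1.913740
R(1,0) = 0.478435

0.4784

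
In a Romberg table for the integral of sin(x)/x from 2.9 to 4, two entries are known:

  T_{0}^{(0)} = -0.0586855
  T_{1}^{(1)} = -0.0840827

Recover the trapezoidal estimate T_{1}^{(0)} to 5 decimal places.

From T_{1}^{(1)} = (4·T_{1}^{(0)} − T_{0}^{(0)})/3, solve for T_{1}^{(0)}:
4·T_{1}^{(0)} = 3·(-0.0840827) + (-0.0586855) = -0.3109336
T_{1}^{(0)} = -0.0777334

-0.07773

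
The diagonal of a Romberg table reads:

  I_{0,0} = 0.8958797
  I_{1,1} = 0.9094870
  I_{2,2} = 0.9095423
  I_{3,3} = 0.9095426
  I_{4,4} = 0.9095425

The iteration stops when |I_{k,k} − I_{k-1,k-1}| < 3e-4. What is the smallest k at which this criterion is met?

|I_{1,1} − I_{0,0}| = 0.0136073 ≥ 3e-4
|I_{2,2} − I_{1,1}| = 0.0000553 < 3e-4

k = 2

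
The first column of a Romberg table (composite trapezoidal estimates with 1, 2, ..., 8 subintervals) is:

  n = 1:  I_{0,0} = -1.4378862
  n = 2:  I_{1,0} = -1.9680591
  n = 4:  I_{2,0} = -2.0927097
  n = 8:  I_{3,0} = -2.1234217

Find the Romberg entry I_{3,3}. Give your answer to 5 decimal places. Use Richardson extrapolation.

-2.13362

Richardson extrapolation on the trapezoidal column (denominator 4−1=3):
I_{1,1} = -1.9680591 + (-1.9680591 − (-1.4378862))/3 = -2.1447834
I_{2,1} = -2.0927097 + (-2.0927097 − (-1.9680591))/3 = -2.1342599
I_{3,1} = (4·(-2.1234217) − (-2.0927097)) / 3 = -2.1336590
I_{2,2} = -2.1342599 + (-2.1342599 − (-2.1447834))/15 = -2.1335583
I_{3,2} = (16·(-2.1336590) − (-2.1342599)) / 15 = -2.1336189
I_{3,3} = (64·(-2.1336189) − (-2.1335583)) / 63 = -2.1336199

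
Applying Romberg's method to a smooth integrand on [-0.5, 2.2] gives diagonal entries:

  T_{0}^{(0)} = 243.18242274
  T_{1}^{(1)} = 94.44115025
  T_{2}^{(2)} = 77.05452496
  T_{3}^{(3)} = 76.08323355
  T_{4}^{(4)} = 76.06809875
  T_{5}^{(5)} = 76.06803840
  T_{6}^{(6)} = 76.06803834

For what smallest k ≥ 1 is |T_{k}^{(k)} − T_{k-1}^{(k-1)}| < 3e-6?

|T_{1}^{(1)} − T_{0}^{(0)}| = 148.74127249 ≥ 3e-6
|T_{2}^{(2)} − T_{1}^{(1)}| = 17.38662529 ≥ 3e-6
|T_{3}^{(3)} − T_{2}^{(2)}| = 0.97129141 ≥ 3e-6
|T_{4}^{(4)} − T_{3}^{(3)}| = 0.01513480 ≥ 3e-6
|T_{5}^{(5)} − T_{4}^{(4)}| = 0.00006035 ≥ 3e-6
|T_{6}^{(6)} − T_{5}^{(5)}| = 0.00000006 < 3e-6

k = 6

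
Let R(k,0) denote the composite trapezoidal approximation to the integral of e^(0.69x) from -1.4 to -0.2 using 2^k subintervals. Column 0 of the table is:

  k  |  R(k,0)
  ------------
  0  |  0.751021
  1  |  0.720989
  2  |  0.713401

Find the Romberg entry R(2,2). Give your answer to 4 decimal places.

R(1,1) = 0.720989 + (0.720989 − 0.751021)/3 = 0.710978
R(2,1) = 0.713401 + (0.713401 − 0.720989)/3 = 0.710872
R(2,2) = 0.710872 + (0.710872 − 0.710978)/15 = 0.710865

0.7109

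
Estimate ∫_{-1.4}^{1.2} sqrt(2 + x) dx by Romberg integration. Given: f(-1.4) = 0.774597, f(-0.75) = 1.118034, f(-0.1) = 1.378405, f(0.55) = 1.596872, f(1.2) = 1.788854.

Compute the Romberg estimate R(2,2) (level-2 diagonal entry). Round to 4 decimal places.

R(0,0) (trapezoid, 1 panel, h=2.6000): 3.332486
R(1,0) (trapezoid, 2 panels, h=1.3000): 3.458170
R(2,0) (trapezoid, 4 panels, h=0.6500): 3.493774
R(1,1) = 3.458170 + (3.458170 − 3.332486)/3 = 3.500065
R(2,1) = 3.493774 + (3.493774 − 3.458170)/3 = 3.505642
R(2,2) = 3.505642 + (3.505642 − 3.500065)/15 = 3.506014

3.5060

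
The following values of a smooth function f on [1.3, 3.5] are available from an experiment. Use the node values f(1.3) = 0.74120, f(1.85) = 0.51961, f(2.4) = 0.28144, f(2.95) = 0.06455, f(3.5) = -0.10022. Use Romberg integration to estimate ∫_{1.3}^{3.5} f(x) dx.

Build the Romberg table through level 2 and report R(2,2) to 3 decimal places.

0.649

R(0,0) (trapezoid, 1 panel, h=2.2000): 0.70508
R(1,0) (trapezoid, 2 panels, h=1.1000): 0.66212
R(2,0) (trapezoid, 4 panels, h=0.5500): 0.65235
R(1,1) = 0.66212 + (0.66212 − 0.70508)/3 = 0.64780
R(2,1) = 0.65235 + (0.65235 − 0.66212)/3 = 0.64909
R(2,2) = 0.64909 + (0.64909 − 0.64780)/15 = 0.64918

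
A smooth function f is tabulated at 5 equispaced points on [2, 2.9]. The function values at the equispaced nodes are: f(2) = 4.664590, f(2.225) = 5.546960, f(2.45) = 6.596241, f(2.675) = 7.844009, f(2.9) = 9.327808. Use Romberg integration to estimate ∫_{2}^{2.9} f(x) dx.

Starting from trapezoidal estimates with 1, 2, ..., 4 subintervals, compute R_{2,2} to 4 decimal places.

R_{0,0} (trapezoid, 1 panel, h=0.9000): 6.296579
R_{1,0} (trapezoid, 2 panels, h=0.4500): 6.116598
R_{2,0} (trapezoid, 4 panels, h=0.2250): 6.071267
R_{1,1} = 6.116598 + (6.116598 − 6.296579)/3 = 6.056604
R_{2,1} = 6.071267 + (6.071267 − 6.116598)/3 = 6.056157
R_{2,2} = 6.056157 + (6.056157 − 6.056604)/15 = 6.056127

6.0561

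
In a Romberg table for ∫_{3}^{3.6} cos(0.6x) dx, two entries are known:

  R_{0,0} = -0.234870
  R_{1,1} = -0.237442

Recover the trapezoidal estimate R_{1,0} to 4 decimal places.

From R_{1,1} = (4·R_{1,0} − R_{0,0})/3, solve for R_{1,0}:
4·R_{1,0} = 3·(-0.237442) + (-0.234870) = -0.947196
R_{1,0} = -0.236799

-0.2368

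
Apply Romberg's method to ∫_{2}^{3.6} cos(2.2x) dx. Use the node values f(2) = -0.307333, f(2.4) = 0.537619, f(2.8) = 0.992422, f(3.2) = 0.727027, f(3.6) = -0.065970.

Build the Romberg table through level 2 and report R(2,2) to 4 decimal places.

0.8847

R(0,0) (trapezoid, 1 panel, h=1.6000): -0.298642
R(1,0) (trapezoid, 2 panels, h=0.8000): 0.644616
R(2,0) (trapezoid, 4 panels, h=0.4000): 0.828167
R(1,1) = 0.644616 + (0.644616 − (-0.298642))/3 = 0.959035
R(2,1) = 0.828167 + (0.828167 − 0.644616)/3 = 0.889351
R(2,2) = 0.889351 + (0.889351 − 0.959035)/15 = 0.884705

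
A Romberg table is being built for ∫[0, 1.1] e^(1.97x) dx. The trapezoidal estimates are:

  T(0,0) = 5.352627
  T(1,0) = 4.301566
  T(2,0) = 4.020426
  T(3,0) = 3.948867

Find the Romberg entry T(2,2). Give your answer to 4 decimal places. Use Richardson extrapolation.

Richardson extrapolation on the trapezoidal column (denominator 4−1=3):
T(1,1) = 4.301566 + (4.301566 − 5.352627)/3 = 3.951212
T(2,1) = 4.020426 + (4.020426 − 4.301566)/3 = 3.926713
T(2,2) = 3.926713 + (3.926713 − 3.951212)/15 = 3.925080

3.9251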